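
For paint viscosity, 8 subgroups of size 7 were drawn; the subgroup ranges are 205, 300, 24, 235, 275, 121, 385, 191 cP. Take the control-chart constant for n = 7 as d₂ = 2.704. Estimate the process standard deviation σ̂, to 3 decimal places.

80.251

R̄ = (205 + 300 + 24 + 235 + 275 + 121 + 385 + 191) / 8 = 217.0000
σ̂ = R̄ / d₂ = 217.0000 / 2.704 = 80.2515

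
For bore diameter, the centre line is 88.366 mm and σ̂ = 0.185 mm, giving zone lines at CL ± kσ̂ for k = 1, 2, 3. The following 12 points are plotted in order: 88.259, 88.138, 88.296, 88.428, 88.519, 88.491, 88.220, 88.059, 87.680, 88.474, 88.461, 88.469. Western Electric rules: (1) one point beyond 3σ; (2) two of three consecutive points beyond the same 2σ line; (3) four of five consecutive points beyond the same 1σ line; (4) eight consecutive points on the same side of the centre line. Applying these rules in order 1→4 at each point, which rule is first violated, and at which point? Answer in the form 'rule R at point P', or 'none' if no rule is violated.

rule 1 at point 9

Zone of each point (C = within 1σ̂, B = 1σ̂–2σ̂, A = 2σ̂–3σ̂, * = beyond 3σ̂; sign = side of CL): 1:-C, 2:-B, 3:-C, 4:+C, 5:+C, 6:+C, 7:-C, 8:-B, 9:-*, 10:+C, 11:+C, 12:+C
Rule 1 (one point beyond the 3σ limits) is satisfied at point 9.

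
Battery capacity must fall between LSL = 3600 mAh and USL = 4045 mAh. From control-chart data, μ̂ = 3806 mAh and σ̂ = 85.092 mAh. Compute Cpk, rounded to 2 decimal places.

0.81

Cpu = (USL − μ̂) / (3σ̂) = (4045 − 3806) / (3 × 85.092) = 0.9362; Cpl = (μ̂ − LSL) / (3σ̂) = (3806 − 3600) / (3 × 85.092) = 0.8070; Cpk = min(Cpu, Cpl) = 0.8070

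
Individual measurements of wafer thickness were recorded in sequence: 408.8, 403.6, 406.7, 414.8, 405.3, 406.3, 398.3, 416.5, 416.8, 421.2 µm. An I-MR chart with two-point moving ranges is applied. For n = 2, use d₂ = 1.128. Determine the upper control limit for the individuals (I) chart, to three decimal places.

X̄ = (408.8 + 403.6 + 406.7 + 414.8 + 405.3 + 406.3 + 398.3 + 416.5 + 416.8 + 421.2) / 10 = 409.8300
Moving ranges: 5.2, 3.1, 8.1, 9.5, 1.0, 8.0, 18.2, 0.3, 4.4; M̄R̄ = 57.8000 / 9 = 6.4222
UCL = X̄ + 3·M̄R̄/d₂ = 409.8300 + 3 × 6.4222 / 1.128 = 426.9104

426.910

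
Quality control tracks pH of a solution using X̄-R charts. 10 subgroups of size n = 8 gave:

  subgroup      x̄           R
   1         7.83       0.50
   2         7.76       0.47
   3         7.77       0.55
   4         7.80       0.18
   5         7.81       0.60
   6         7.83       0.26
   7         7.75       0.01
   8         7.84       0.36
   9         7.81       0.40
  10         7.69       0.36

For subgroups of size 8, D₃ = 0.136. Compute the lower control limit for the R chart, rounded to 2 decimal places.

R̄ = (0.50 + 0.47 + 0.55 + 0.18 + 0.60 + 0.26 + 0.01 + 0.36 + 0.40 + 0.36) / 10 = 3.6900 / 10 = 0.3690
LCL_R = D₃·R̄ = 0.136 × 0.3690 = 0.0502

0.05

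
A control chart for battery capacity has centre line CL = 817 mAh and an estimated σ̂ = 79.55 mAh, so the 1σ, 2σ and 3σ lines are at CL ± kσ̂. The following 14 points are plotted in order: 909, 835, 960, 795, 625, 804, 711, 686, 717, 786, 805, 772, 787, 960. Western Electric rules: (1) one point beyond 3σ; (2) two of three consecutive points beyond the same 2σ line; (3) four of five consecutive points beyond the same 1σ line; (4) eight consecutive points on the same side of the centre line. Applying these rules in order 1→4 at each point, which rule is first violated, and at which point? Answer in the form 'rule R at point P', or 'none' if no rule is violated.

Zone of each point (C = within 1σ̂, B = 1σ̂–2σ̂, A = 2σ̂–3σ̂, * = beyond 3σ̂; sign = side of CL): 1:+B, 2:+C, 3:+B, 4:-C, 5:-A, 6:-C, 7:-B, 8:-B, 9:-B, 10:-C, 11:-C, 12:-C, 13:-C, 14:+B
Rule 3 (four of five consecutive points beyond the same 1σ limit) is satisfied at point 9.

rule 3 at point 9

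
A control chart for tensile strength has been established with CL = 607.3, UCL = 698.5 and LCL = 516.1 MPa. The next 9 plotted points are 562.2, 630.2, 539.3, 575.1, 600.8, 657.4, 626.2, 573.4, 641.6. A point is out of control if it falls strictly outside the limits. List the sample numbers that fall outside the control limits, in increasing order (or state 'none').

none

All 9 points lie within [516.1, 698.5].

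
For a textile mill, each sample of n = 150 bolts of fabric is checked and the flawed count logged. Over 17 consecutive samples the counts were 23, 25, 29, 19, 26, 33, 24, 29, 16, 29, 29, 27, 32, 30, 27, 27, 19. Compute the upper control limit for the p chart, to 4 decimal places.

0.2670

p̄ = Σdᵢ / (k·n) = 444 / (17 × 150) = 0.17412
UCL = p̄ + 3·√(p̄(1−p̄)/n) = 0.17412 + 3 × √(0.17412×0.82588/150) = 0.17412 + 3 × 0.03096 = 0.26700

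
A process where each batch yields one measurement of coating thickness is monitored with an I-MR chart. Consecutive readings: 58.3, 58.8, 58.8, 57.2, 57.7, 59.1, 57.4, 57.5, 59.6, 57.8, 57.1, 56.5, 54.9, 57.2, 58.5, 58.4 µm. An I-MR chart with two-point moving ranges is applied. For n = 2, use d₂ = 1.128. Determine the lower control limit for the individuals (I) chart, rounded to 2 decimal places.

X̄ = (58.3 + 58.8 + 58.8 + 57.2 + 57.7 + 59.1 + 57.4 + 57.5 + 59.6 + 57.8 + 57.1 + 56.5 + 54.9 + 57.2 + 58.5 + 58.4) / 16 = 57.8000
Moving ranges: 0.5, 0.0, 1.6, 0.5, 1.4, 1.7, 0.1, 2.1, 1.8, 0.7, 0.6, 1.6, 2.3, 1.3, 0.1; M̄R̄ = 16.3000 / 15 = 1.0867
LCL = X̄ − 3·M̄R̄/d₂ = 57.8000 − 3 × 1.0867 / 1.128 = 54.9099

54.91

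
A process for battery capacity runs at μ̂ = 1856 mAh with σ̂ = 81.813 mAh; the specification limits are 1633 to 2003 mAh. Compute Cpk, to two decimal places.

0.60

Cpu = (USL − μ̂) / (3σ̂) = (2003 − 1856) / (3 × 81.813) = 0.5989; Cpl = (μ̂ − LSL) / (3σ̂) = (1856 − 1633) / (3 × 81.813) = 0.9086; Cpk = min(Cpu, Cpl) = 0.5989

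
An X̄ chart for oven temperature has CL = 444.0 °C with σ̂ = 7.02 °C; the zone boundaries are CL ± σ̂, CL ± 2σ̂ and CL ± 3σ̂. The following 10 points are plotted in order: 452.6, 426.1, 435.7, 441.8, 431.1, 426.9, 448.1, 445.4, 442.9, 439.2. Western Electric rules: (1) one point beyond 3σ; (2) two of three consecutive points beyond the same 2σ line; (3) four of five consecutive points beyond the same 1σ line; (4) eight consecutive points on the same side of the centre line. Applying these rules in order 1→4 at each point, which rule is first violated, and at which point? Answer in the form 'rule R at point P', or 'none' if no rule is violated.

Zone of each point (C = within 1σ̂, B = 1σ̂–2σ̂, A = 2σ̂–3σ̂, * = beyond 3σ̂; sign = side of CL): 1:+B, 2:-A, 3:-B, 4:-C, 5:-B, 6:-A, 7:+C, 8:+C, 9:-C, 10:-C
Rule 3 (four of five consecutive points beyond the same 1σ limit) is satisfied at point 6.

rule 3 at point 6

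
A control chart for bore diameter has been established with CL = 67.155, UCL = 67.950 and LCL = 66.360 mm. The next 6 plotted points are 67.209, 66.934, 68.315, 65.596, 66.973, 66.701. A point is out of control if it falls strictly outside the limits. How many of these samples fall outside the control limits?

Compare each point to [66.360, 67.950]: sample 3 = 68.315 > UCL; sample 4 = 65.596 < LCL.

2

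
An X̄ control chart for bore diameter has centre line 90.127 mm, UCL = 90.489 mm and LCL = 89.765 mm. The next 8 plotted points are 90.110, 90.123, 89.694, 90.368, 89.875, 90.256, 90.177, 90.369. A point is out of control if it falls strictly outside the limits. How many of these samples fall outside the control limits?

Compare each point to [89.765, 90.489]: sample 3 = 89.694 < LCL.

1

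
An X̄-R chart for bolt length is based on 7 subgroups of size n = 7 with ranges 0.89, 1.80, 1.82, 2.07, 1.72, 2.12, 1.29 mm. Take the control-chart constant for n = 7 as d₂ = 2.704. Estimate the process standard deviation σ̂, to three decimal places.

R̄ = (0.89 + 1.80 + 1.82 + 2.07 + 1.72 + 2.12 + 1.29) / 7 = 1.6729
σ̂ = R̄ / d₂ = 1.6729 / 2.704 = 0.6187

0.619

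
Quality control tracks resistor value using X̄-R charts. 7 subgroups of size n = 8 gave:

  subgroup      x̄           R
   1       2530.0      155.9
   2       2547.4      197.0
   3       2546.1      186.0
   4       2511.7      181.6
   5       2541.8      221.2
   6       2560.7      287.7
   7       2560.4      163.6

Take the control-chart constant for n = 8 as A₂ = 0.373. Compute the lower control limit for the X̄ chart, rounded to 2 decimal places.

2468.36

X̄̄ = (2530.0 + 2547.4 + 2546.1 + 2511.7 + 2541.8 + 2560.7 + 2560.4) / 7 = 17798.1000 / 7 = 2542.5857
R̄ = (155.9 + 197.0 + 186.0 + 181.6 + 221.2 + 287.7 + 163.6) / 7 = 1393.0000 / 7 = 199.0000
LCL = X̄̄ − A₂·R̄ = 2542.5857 − 0.373 × 199.0000 = 2468.3587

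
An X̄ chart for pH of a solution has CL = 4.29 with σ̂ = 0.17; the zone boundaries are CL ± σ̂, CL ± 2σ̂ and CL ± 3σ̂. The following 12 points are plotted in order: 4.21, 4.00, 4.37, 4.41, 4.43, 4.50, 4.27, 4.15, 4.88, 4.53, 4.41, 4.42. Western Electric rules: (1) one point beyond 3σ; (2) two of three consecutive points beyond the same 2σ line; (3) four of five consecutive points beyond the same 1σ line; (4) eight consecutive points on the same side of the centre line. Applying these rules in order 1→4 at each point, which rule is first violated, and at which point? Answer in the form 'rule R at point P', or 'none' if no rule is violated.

rule 1 at point 9

Zone of each point (C = within 1σ̂, B = 1σ̂–2σ̂, A = 2σ̂–3σ̂, * = beyond 3σ̂; sign = side of CL): 1:-C, 2:-B, 3:+C, 4:+C, 5:+C, 6:+B, 7:-C, 8:-C, 9:+*, 10:+B, 11:+C, 12:+C
Rule 1 (one point beyond the 3σ limits) is satisfied at point 9.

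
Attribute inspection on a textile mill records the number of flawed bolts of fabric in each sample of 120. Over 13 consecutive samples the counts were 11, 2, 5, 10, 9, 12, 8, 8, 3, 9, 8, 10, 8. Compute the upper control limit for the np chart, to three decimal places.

p̄ = Σdᵢ / (k·n) = 103 / (13 × 120) = 0.06603
UCL = np̄ + 3·√(np̄(1−p̄)) = 7.9231 + 3 × √(7.9231×0.93397) = 7.9231 + 3 × 2.7203 = 16.0839

16.084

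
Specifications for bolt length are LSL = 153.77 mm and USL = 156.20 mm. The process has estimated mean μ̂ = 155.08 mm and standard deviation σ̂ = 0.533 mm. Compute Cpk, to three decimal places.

0.700

Cpu = (USL − μ̂) / (3σ̂) = (156.20 − 155.08) / (3 × 0.533) = 0.7004; Cpl = (μ̂ − LSL) / (3σ̂) = (155.08 − 153.77) / (3 × 0.533) = 0.8193; Cpk = min(Cpu, Cpl) = 0.7004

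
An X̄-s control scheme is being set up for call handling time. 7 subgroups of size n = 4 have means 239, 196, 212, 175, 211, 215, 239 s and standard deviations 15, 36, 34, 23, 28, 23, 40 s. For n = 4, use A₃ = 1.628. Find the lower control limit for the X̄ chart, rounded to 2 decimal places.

166.15

X̄̄ = (239 + 196 + 212 + 175 + 211 + 215 + 239) / 7 = 212.4286
s̄ = (15 + 36 + 34 + 23 + 28 + 23 + 40) / 7 = 28.4286
LCL = X̄̄ − A₃·s̄ = 212.4286 − 1.628 × 28.4286 = 166.1469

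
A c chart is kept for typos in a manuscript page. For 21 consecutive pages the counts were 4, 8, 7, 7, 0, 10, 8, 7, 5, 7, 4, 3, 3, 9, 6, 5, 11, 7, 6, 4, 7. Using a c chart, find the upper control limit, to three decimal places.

13.502

c̄ = (4 + 8 + 7 + 7 + 0 + 10 + 8 + 7 + 5 + 7 + 4 + 3 + 3 + 9 + 6 + 5 + 11 + 7 + 6 + 4 + 7) / 21 = 128 / 21 = 6.0952
UCL = c̄ + 3√c̄ = 6.0952 + 3 × √6.0952 = 6.0952 + 3 × 2.4689 = 13.5018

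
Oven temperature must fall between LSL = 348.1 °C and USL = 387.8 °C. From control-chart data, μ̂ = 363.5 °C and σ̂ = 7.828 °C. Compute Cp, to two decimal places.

0.85

Cp = (USL − LSL) / (6σ̂) = (387.8 − 348.1) / (6 × 7.828) = 39.7000 / 46.9680 = 0.8453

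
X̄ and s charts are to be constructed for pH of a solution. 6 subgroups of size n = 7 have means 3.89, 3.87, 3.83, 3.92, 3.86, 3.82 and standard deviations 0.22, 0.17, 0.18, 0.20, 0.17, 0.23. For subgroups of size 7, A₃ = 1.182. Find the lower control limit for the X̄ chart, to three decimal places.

3.635

X̄̄ = (3.89 + 3.87 + 3.83 + 3.92 + 3.86 + 3.82) / 6 = 3.8650
s̄ = (0.22 + 0.17 + 0.18 + 0.20 + 0.17 + 0.23) / 6 = 0.1950
LCL = X̄̄ − A₃·s̄ = 3.8650 − 1.182 × 0.1950 = 3.6345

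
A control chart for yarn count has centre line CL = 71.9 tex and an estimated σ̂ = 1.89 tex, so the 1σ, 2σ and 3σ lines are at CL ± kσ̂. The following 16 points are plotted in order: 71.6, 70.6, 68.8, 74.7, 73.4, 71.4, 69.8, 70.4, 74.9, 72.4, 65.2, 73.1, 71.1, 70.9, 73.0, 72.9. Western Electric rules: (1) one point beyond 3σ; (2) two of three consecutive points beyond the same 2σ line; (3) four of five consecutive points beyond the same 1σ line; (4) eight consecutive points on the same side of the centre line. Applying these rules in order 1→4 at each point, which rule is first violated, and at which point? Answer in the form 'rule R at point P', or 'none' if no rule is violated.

Zone of each point (C = within 1σ̂, B = 1σ̂–2σ̂, A = 2σ̂–3σ̂, * = beyond 3σ̂; sign = side of CL): 1:-C, 2:-C, 3:-B, 4:+B, 5:+C, 6:-C, 7:-B, 8:-C, 9:+B, 10:+C, 11:-*, 12:+C, 13:-C, 14:-C, 15:+C, 16:+C
Rule 1 (one point beyond the 3σ limits) is satisfied at point 11.

rule 1 at point 11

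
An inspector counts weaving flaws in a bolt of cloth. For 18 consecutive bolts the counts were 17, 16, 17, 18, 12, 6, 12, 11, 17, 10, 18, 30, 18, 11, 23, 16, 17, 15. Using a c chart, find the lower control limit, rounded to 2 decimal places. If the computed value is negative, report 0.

c̄ = (17 + 16 + 17 + 18 + 12 + 6 + 12 + 11 + 17 + 10 + 18 + 30 + 18 + 11 + 23 + 16 + 17 + 15) / 18 = 284 / 18 = 15.7778
LCL = c̄ − 3√c̄ = 15.7778 − 3 × 3.9721 = 3.8614

3.86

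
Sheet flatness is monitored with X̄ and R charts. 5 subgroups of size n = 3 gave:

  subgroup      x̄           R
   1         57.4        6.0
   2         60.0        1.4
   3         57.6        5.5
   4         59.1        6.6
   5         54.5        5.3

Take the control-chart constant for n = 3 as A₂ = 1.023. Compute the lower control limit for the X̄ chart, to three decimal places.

52.646

X̄̄ = (57.4 + 60.0 + 57.6 + 59.1 + 54.5) / 5 = 288.6000 / 5 = 57.7200
R̄ = (6.0 + 1.4 + 5.5 + 6.6 + 5.3) / 5 = 24.8000 / 5 = 4.9600
LCL = X̄̄ − A₂·R̄ = 57.7200 − 1.023 × 4.9600 = 52.6459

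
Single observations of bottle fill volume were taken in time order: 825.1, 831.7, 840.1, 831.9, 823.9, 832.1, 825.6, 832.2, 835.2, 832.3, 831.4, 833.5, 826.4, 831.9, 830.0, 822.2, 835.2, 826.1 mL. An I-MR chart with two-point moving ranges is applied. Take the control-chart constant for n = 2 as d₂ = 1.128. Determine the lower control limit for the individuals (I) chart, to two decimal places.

X̄ = (825.1 + 831.7 + 840.1 + 831.9 + 823.9 + 832.1 + 825.6 + 832.2 + 835.2 + 832.3 + 831.4 + 833.5 + 826.4 + 831.9 + 830.0 + 822.2 + 835.2 + 826.1) / 18 = 830.3778
Moving ranges: 6.6, 8.4, 8.2, 8.0, 8.2, 6.5, 6.6, 3.0, 2.9, 0.9, 2.1, 7.1, 5.5, 1.9, 7.8, 13.0, 9.1; M̄R̄ = 105.8000 / 17 = 6.2235
LCL = X̄ − 3·M̄R̄/d₂ = 830.3778 − 3 × 6.2235 / 1.128 = 813.8258

813.83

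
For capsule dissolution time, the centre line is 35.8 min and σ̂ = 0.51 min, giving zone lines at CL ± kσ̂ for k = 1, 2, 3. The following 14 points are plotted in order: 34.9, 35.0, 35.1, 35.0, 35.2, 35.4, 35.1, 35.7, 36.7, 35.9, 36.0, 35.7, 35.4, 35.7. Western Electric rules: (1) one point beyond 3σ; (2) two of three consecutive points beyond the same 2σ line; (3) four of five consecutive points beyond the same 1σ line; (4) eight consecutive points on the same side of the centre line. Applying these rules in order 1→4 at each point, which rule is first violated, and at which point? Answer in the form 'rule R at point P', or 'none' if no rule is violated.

rule 3 at point 4

Zone of each point (C = within 1σ̂, B = 1σ̂–2σ̂, A = 2σ̂–3σ̂, * = beyond 3σ̂; sign = side of CL): 1:-B, 2:-B, 3:-B, 4:-B, 5:-B, 6:-C, 7:-B, 8:-C, 9:+B, 10:+C, 11:+C, 12:-C, 13:-C, 14:-C
Rule 3 (four of five consecutive points beyond the same 1σ limit) is satisfied at point 4.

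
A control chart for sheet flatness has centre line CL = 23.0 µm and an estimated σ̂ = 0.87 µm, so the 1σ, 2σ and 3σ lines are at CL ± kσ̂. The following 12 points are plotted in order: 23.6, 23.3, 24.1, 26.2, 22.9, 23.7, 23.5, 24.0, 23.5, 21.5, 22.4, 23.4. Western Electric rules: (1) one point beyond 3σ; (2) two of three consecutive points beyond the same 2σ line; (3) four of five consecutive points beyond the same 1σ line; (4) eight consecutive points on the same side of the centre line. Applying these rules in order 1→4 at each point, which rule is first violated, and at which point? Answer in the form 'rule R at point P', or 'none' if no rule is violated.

rule 1 at point 4

Zone of each point (C = within 1σ̂, B = 1σ̂–2σ̂, A = 2σ̂–3σ̂, * = beyond 3σ̂; sign = side of CL): 1:+C, 2:+C, 3:+B, 4:+*, 5:-C, 6:+C, 7:+C, 8:+B, 9:+C, 10:-B, 11:-C, 12:+C
Rule 1 (one point beyond the 3σ limits) is satisfied at point 4.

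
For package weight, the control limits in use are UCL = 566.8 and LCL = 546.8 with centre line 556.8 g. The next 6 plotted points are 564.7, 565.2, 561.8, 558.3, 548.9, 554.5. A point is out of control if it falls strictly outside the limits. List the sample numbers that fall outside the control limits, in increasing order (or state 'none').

none

All 6 points lie within [546.8, 566.8].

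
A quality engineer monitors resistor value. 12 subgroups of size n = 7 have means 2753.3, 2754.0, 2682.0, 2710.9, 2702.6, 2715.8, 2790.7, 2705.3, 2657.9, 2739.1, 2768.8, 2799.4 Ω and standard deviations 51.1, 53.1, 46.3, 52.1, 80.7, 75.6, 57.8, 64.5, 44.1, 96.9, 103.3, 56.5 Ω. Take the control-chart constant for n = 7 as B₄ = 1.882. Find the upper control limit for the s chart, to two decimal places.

s̄ = (51.1 + 53.1 + 46.3 + 52.1 + 80.7 + 75.6 + 57.8 + 64.5 + 44.1 + 96.9 + 103.3 + 56.5) / 12 = 65.1667
UCL_s = B₄·s̄ = 1.882 × 65.1667 = 122.6437

122.64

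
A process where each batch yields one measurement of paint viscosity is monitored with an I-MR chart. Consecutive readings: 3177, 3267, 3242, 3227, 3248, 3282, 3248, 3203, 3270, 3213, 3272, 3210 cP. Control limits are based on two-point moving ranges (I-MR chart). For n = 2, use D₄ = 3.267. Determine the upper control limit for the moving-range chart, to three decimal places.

Moving ranges: 90, 25, 15, 21, 34, 34, 45, 67, 57, 59, 62; M̄R̄ = 509.0000 / 11 = 46.2727
UCL_MR = D₄·M̄R̄ = 3.267 × 46.2727 = 151.1730

151.173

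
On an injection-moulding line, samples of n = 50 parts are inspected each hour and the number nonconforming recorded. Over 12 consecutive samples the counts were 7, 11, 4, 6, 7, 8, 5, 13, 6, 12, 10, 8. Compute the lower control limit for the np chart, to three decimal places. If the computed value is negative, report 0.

p̄ = Σdᵢ / (k·n) = 97 / (12 × 50) = 0.16167
LCL = np̄ − 3·√(np̄(1−p̄)) = 8.0833 − 3 × 2.6032 = 0.2738

0.274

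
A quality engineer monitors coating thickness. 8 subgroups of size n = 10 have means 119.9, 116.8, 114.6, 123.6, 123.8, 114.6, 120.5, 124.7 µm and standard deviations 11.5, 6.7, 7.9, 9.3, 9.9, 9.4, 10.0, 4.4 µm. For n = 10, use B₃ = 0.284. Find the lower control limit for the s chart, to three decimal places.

2.453

s̄ = (11.5 + 6.7 + 7.9 + 9.3 + 9.9 + 9.4 + 10.0 + 4.4) / 8 = 8.6375
LCL_s = B₃·s̄ = 0.284 × 8.6375 = 2.4531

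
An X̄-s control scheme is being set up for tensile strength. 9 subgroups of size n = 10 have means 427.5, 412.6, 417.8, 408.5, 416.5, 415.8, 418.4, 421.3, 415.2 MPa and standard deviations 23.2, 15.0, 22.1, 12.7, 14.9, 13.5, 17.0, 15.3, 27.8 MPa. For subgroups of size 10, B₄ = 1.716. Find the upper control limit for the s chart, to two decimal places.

s̄ = (23.2 + 15.0 + 22.1 + 12.7 + 14.9 + 13.5 + 17.0 + 15.3 + 27.8) / 9 = 17.9444
UCL_s = B₄·s̄ = 1.716 × 17.9444 = 30.7927

30.79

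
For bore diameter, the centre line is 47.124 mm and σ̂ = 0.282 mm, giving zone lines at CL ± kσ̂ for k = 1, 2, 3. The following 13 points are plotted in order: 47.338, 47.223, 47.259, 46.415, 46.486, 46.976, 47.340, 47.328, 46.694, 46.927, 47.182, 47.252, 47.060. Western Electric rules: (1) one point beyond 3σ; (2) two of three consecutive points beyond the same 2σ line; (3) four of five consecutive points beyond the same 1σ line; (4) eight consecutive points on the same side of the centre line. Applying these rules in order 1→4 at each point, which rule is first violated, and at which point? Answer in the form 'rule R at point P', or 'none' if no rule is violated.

rule 2 at point 5

Zone of each point (C = within 1σ̂, B = 1σ̂–2σ̂, A = 2σ̂–3σ̂, * = beyond 3σ̂; sign = side of CL): 1:+C, 2:+C, 3:+C, 4:-A, 5:-A, 6:-C, 7:+C, 8:+C, 9:-B, 10:-C, 11:+C, 12:+C, 13:-C
Rule 2 (two of three consecutive points beyond the same 2σ limit) is satisfied at point 5.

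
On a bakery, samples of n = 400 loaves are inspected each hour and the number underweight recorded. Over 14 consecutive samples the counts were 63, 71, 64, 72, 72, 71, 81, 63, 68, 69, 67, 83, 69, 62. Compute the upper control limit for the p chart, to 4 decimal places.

p̄ = Σdᵢ / (k·n) = 975 / (14 × 400) = 0.17411
UCL = p̄ + 3·√(p̄(1−p̄)/n) = 0.17411 + 3 × √(0.17411×0.82589/400) = 0.17411 + 3 × 0.01896 = 0.23099

0.2310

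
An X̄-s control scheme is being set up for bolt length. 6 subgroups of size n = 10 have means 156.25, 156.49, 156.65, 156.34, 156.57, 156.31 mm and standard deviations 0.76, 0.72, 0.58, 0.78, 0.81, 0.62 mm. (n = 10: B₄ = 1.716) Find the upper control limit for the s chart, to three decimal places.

s̄ = (0.76 + 0.72 + 0.58 + 0.78 + 0.81 + 0.62) / 6 = 0.7117
UCL_s = B₄·s̄ = 1.716 × 0.7117 = 1.2212

1.221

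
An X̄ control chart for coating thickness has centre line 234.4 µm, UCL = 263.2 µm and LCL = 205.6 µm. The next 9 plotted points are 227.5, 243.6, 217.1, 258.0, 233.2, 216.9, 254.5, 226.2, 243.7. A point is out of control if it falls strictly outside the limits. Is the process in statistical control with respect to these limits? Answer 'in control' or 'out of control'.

All 9 points lie within [205.6, 263.2].

in control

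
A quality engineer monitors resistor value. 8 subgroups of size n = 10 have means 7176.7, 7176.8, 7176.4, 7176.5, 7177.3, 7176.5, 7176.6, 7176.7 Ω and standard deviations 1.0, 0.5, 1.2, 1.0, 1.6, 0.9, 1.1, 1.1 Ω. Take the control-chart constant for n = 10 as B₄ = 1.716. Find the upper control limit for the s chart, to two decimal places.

s̄ = (1.0 + 0.5 + 1.2 + 1.0 + 1.6 + 0.9 + 1.1 + 1.1) / 8 = 1.0500
UCL_s = B₄·s̄ = 1.716 × 1.0500 = 1.8018

1.80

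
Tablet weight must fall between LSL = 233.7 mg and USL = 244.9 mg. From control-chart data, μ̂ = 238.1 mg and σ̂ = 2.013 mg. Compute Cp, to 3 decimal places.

0.927

Cp = (USL − LSL) / (6σ̂) = (244.9 − 233.7) / (6 × 2.013) = 11.2000 / 12.0780 = 0.9273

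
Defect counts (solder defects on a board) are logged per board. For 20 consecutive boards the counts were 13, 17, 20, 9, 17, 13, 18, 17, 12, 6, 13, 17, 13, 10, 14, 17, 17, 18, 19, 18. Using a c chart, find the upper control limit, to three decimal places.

26.480

c̄ = (13 + 17 + 20 + 9 + 17 + 13 + 18 + 17 + 12 + 6 + 13 + 17 + 13 + 10 + 14 + 17 + 17 + 18 + 19 + 18) / 20 = 298 / 20 = 14.9000
UCL = c̄ + 3√c̄ = 14.9000 + 3 × √14.9000 = 14.9000 + 3 × 3.8601 = 26.4802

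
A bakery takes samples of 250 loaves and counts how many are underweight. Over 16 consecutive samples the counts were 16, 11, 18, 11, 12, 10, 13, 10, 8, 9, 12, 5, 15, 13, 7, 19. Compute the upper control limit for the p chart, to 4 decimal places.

0.0875

p̄ = Σdᵢ / (k·n) = 189 / (16 × 250) = 0.04725
UCL = p̄ + 3·√(p̄(1−p̄)/n) = 0.04725 + 3 × √(0.04725×0.95275/250) = 0.04725 + 3 × 0.01342 = 0.08751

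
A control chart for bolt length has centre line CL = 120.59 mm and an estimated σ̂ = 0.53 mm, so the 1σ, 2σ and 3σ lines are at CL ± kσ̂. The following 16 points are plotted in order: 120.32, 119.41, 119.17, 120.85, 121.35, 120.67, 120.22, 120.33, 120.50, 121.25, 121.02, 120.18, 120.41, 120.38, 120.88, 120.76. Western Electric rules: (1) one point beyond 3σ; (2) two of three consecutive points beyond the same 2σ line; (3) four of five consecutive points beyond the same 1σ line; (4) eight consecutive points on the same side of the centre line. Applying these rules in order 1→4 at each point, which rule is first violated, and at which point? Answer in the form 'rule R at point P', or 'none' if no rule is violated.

Zone of each point (C = within 1σ̂, B = 1σ̂–2σ̂, A = 2σ̂–3σ̂, * = beyond 3σ̂; sign = side of CL): 1:-C, 2:-A, 3:-A, 4:+C, 5:+B, 6:+C, 7:-C, 8:-C, 9:-C, 10:+B, 11:+C, 12:-C, 13:-C, 14:-C, 15:+C, 16:+C
Rule 2 (two of three consecutive points beyond the same 2σ limit) is satisfied at point 3.

rule 2 at point 3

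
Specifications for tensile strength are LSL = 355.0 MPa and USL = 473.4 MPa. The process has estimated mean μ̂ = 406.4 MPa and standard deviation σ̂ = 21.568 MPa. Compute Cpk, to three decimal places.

0.794

Cpu = (USL − μ̂) / (3σ̂) = (473.4 − 406.4) / (3 × 21.568) = 1.0355; Cpl = (μ̂ − LSL) / (3σ̂) = (406.4 − 355.0) / (3 × 21.568) = 0.7944; Cpk = min(Cpu, Cpl) = 0.7944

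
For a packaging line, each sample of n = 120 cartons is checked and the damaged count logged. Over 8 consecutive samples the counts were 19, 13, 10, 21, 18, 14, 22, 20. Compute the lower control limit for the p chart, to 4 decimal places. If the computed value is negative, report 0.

p̄ = Σdᵢ / (k·n) = 137 / (8 × 120) = 0.14271
LCL = p̄ − 3·√(p̄(1−p̄)/n) = 0.14271 − 3 × 0.03193 = 0.04692

0.0469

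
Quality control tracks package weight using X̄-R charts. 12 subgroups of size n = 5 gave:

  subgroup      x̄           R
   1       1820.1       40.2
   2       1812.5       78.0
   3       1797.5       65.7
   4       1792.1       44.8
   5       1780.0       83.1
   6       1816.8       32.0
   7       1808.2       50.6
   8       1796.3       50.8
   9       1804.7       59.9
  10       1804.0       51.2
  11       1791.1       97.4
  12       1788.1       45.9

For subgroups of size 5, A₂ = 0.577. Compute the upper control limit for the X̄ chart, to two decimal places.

X̄̄ = (1820.1 + 1812.5 + 1797.5 + 1792.1 + 1780.0 + 1816.8 + 1808.2 + 1796.3 + 1804.7 + 1804.0 + 1791.1 + 1788.1) / 12 = 21611.4000 / 12 = 1800.9500
R̄ = (40.2 + 78.0 + 65.7 + 44.8 + 83.1 + 32.0 + 50.6 + 50.8 + 59.9 + 51.2 + 97.4 + 45.9) / 12 = 699.6000 / 12 = 58.3000
UCL = X̄̄ + A₂·R̄ = 1800.9500 + 0.577 × 58.3000 = 1834.5891

1834.59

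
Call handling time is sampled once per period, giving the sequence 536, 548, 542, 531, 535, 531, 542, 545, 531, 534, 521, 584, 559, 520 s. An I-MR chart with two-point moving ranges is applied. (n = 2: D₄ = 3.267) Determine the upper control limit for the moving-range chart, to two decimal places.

Moving ranges: 12, 6, 11, 4, 4, 11, 3, 14, 3, 13, 63, 25, 39; M̄R̄ = 208.0000 / 13 = 16.0000
UCL_MR = D₄·M̄R̄ = 3.267 × 16.0000 = 52.2720

52.27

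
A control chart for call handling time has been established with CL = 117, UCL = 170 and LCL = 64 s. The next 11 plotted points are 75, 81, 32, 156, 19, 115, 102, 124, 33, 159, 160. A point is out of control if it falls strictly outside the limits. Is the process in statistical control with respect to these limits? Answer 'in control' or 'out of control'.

out of control

Compare each point to [64, 170]: sample 3 = 32 < LCL; sample 5 = 19 < LCL; sample 9 = 33 < LCL.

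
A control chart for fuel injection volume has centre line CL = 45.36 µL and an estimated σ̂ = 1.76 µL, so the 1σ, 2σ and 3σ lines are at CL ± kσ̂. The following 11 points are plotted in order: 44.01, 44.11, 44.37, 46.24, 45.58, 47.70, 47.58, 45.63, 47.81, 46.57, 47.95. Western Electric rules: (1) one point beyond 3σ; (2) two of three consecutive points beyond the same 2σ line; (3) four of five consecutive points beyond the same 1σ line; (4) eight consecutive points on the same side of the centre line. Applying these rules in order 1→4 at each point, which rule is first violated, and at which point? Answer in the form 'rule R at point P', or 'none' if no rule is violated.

rule 4 at point 11

Zone of each point (C = within 1σ̂, B = 1σ̂–2σ̂, A = 2σ̂–3σ̂, * = beyond 3σ̂; sign = side of CL): 1:-C, 2:-C, 3:-C, 4:+C, 5:+C, 6:+B, 7:+B, 8:+C, 9:+B, 10:+C, 11:+B
Rule 4 (eight consecutive points on the same side of the centre line) is satisfied at point 11.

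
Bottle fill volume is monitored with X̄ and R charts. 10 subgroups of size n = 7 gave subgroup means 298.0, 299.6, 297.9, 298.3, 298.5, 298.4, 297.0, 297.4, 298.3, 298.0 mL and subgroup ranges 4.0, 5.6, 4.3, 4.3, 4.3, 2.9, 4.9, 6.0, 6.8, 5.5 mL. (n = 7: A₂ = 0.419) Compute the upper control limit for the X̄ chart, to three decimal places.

X̄̄ = (298.0 + 299.6 + 297.9 + 298.3 + 298.5 + 298.4 + 297.0 + 297.4 + 298.3 + 298.0) / 10 = 2981.4000 / 10 = 298.1400
R̄ = (4.0 + 5.6 + 4.3 + 4.3 + 4.3 + 2.9 + 4.9 + 6.0 + 6.8 + 5.5) / 10 = 48.6000 / 10 = 4.8600
UCL = X̄̄ + A₂·R̄ = 298.1400 + 0.419 × 4.8600 = 300.1763

300.176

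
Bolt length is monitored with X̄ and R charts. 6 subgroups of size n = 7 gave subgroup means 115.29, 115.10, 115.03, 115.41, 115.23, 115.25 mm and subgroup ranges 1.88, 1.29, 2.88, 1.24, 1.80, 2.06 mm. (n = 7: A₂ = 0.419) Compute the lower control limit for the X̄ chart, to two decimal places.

114.44

X̄̄ = (115.29 + 115.10 + 115.03 + 115.41 + 115.23 + 115.25) / 6 = 691.3100 / 6 = 115.2183
R̄ = (1.88 + 1.29 + 2.88 + 1.24 + 1.80 + 2.06) / 6 = 11.1500 / 6 = 1.8583
LCL = X̄̄ − A₂·R̄ = 115.2183 − 0.419 × 1.8583 = 114.4397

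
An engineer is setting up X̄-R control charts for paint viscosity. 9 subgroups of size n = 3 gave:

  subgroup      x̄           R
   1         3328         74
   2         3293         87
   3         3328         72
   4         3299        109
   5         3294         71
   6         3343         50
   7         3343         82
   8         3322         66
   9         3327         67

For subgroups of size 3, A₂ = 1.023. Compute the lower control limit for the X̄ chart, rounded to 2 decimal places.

X̄̄ = (3328 + 3293 + 3328 + 3299 + 3294 + 3343 + 3343 + 3322 + 3327) / 9 = 29877.0000 / 9 = 3319.6667
R̄ = (74 + 87 + 72 + 109 + 71 + 50 + 82 + 66 + 67) / 9 = 678.0000 / 9 = 75.3333
LCL = X̄̄ − A₂·R̄ = 3319.6667 − 1.023 × 75.3333 = 3242.6007

3242.60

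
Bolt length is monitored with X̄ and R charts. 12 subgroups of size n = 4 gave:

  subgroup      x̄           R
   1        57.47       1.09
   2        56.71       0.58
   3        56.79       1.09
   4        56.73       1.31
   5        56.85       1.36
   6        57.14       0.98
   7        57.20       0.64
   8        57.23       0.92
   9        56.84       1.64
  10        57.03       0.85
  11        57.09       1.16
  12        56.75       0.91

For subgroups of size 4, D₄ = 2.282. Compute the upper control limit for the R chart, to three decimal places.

2.383

R̄ = (1.09 + 0.58 + 1.09 + 1.31 + 1.36 + 0.98 + 0.64 + 0.92 + 1.64 + 0.85 + 1.16 + 0.91) / 12 = 12.5300 / 12 = 1.0442
UCL_R = D₄·R̄ = 2.282 × 1.0442 = 2.3828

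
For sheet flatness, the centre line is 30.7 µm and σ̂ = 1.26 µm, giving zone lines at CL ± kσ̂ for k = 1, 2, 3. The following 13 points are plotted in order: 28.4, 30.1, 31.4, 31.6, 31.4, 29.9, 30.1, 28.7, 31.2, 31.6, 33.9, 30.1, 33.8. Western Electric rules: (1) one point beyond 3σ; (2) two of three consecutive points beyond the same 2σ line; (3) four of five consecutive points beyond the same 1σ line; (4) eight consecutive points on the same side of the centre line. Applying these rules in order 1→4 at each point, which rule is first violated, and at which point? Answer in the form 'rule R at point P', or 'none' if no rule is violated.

Zone of each point (C = within 1σ̂, B = 1σ̂–2σ̂, A = 2σ̂–3σ̂, * = beyond 3σ̂; sign = side of CL): 1:-B, 2:-C, 3:+C, 4:+C, 5:+C, 6:-C, 7:-C, 8:-B, 9:+C, 10:+C, 11:+A, 12:-C, 13:+A
Rule 2 (two of three consecutive points beyond the same 2σ limit) is satisfied at point 13.

rule 2 at point 13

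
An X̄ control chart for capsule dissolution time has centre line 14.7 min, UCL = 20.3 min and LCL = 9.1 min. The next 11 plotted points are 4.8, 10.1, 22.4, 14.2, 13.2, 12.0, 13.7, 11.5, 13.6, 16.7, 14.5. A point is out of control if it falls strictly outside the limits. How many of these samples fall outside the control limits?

Compare each point to [9.1, 20.3]: sample 1 = 4.8 < LCL; sample 3 = 22.4 > UCL.

2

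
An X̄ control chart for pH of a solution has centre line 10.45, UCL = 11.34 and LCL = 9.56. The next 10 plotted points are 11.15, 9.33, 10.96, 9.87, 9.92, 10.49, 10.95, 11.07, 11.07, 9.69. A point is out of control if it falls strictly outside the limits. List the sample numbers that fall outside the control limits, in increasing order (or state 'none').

Compare each point to [9.56, 11.34]: sample 2 = 9.33 < LCL.

2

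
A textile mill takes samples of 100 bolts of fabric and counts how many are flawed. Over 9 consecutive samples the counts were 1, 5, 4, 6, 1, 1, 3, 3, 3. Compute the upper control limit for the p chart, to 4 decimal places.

0.0812

p̄ = Σdᵢ / (k·n) = 27 / (9 × 100) = 0.03000
UCL = p̄ + 3·√(p̄(1−p̄)/n) = 0.03000 + 3 × √(0.03000×0.97000/100) = 0.03000 + 3 × 0.01706 = 0.08118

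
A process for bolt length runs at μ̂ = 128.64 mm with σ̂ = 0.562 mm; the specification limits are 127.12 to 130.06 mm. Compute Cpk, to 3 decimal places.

Cpu = (USL − μ̂) / (3σ̂) = (130.06 − 128.64) / (3 × 0.562) = 0.8422; Cpl = (μ̂ − LSL) / (3σ̂) = (128.64 − 127.12) / (3 × 0.562) = 0.9015; Cpk = min(Cpu, Cpl) = 0.8422

0.842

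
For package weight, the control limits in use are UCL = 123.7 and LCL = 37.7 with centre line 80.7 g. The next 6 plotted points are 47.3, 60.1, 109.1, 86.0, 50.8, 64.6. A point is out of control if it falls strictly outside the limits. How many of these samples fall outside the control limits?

0

All 6 points lie within [37.7, 123.7].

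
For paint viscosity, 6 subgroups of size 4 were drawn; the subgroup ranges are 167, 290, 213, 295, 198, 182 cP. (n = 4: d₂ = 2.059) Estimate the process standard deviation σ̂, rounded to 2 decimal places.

R̄ = (167 + 290 + 213 + 295 + 198 + 182) / 6 = 224.1667
σ̂ = R̄ / d₂ = 224.1667 / 2.059 = 108.8716

108.87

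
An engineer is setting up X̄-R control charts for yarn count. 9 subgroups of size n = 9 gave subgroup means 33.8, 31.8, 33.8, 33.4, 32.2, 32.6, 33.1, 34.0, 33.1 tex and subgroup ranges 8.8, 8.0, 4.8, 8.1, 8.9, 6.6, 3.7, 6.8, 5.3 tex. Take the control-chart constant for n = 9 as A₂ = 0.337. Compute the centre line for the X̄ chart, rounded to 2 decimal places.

33.09

X̄̄ = (33.8 + 31.8 + 33.8 + 33.4 + 32.2 + 32.6 + 33.1 + 34.0 + 33.1) / 9 = 297.8000 / 9 = 33.0889
CL = X̄̄ = 33.0889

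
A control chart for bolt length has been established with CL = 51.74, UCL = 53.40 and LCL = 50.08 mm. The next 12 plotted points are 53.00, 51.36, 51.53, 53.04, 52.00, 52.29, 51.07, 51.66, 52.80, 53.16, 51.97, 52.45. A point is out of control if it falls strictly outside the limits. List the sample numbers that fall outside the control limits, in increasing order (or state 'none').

none

All 12 points lie within [50.08, 53.40].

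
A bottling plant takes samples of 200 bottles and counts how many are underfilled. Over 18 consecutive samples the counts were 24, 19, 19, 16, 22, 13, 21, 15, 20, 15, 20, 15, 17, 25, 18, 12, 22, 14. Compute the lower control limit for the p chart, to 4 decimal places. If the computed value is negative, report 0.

p̄ = Σdᵢ / (k·n) = 327 / (18 × 200) = 0.09083
LCL = p̄ − 3·√(p̄(1−p̄)/n) = 0.09083 − 3 × 0.02032 = 0.02987

0.0299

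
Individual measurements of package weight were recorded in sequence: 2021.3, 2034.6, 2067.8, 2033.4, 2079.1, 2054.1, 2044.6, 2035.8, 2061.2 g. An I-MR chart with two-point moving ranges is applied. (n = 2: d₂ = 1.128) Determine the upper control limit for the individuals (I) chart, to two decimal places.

2112.92

X̄ = (2021.3 + 2034.6 + 2067.8 + 2033.4 + 2079.1 + 2054.1 + 2044.6 + 2035.8 + 2061.2) / 9 = 2047.9889
Moving ranges: 13.3, 33.2, 34.4, 45.7, 25.0, 9.5, 8.8, 25.4; M̄R̄ = 195.3000 / 8 = 24.4125
UCL = X̄ + 3·M̄R̄/d₂ = 2047.9889 + 3 × 24.4125 / 1.128 = 2112.9158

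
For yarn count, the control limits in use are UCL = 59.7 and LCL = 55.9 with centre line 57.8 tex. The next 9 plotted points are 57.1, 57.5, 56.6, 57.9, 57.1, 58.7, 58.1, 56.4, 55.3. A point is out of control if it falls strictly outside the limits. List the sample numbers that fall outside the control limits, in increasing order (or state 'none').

Compare each point to [55.9, 59.7]: sample 9 = 55.3 < LCL.

9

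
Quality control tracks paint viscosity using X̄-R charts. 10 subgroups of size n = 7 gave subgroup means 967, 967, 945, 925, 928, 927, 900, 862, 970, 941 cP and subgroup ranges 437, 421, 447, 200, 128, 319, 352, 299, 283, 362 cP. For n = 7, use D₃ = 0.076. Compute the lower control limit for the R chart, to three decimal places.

24.685

R̄ = (437 + 421 + 447 + 200 + 128 + 319 + 352 + 299 + 283 + 362) / 10 = 3248.0000 / 10 = 324.8000
LCL_R = D₃·R̄ = 0.076 × 324.8000 = 24.6848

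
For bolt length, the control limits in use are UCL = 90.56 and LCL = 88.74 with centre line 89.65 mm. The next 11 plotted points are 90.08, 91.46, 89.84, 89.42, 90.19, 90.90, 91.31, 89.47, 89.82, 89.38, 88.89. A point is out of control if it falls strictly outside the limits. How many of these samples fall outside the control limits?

3

Compare each point to [88.74, 90.56]: sample 2 = 91.46 > UCL; sample 6 = 90.90 > UCL; sample 7 = 91.31 > UCL.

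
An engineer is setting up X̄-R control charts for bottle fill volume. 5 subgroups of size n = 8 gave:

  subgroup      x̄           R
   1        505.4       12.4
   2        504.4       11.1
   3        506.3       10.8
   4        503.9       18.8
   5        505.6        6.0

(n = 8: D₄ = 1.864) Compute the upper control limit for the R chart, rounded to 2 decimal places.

R̄ = (12.4 + 11.1 + 10.8 + 18.8 + 6.0) / 5 = 59.1000 / 5 = 11.8200
UCL_R = D₄·R̄ = 1.864 × 11.8200 = 22.0325

22.03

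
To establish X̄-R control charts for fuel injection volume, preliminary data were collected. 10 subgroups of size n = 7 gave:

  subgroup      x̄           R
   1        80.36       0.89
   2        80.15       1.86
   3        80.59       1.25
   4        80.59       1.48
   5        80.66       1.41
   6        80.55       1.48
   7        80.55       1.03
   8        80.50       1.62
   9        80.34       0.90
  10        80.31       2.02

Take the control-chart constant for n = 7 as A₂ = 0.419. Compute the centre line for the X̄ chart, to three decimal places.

X̄̄ = (80.36 + 80.15 + 80.59 + 80.59 + 80.66 + 80.55 + 80.55 + 80.50 + 80.34 + 80.31) / 10 = 804.6000 / 10 = 80.4600
CL = X̄̄ = 80.4600

80.460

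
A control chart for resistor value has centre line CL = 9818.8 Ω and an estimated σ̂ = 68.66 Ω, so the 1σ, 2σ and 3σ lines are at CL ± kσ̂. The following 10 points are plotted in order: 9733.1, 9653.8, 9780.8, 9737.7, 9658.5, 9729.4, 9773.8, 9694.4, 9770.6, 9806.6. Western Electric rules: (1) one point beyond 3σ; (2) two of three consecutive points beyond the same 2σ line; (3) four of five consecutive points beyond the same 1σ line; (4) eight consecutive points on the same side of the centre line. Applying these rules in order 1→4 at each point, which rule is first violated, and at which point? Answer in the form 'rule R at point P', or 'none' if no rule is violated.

rule 3 at point 5

Zone of each point (C = within 1σ̂, B = 1σ̂–2σ̂, A = 2σ̂–3σ̂, * = beyond 3σ̂; sign = side of CL): 1:-B, 2:-A, 3:-C, 4:-B, 5:-A, 6:-B, 7:-C, 8:-B, 9:-C, 10:-C
Rule 3 (four of five consecutive points beyond the same 1σ limit) is satisfied at point 5.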